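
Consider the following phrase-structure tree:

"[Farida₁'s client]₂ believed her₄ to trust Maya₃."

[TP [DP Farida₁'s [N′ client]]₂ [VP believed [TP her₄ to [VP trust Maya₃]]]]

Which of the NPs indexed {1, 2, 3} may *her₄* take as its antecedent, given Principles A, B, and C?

{1}

*her* is a pronoun, so Principle B applies: it must be free in its binding domain.
Binding domain of *her₄*: the matrix TP, whose subject is [Farida₁'s client]₂.
*Farida₁* and the pronoun do not c-command one another → neither Principle B nor Principle C is at stake; coindexation permitted.
*[Farida₁'s client]₂* c-commands the pronoun within its binding domain → coindexation would violate Principle B.
*Maya₃*: the pronoun c-commands this R-expression → coindexation would violate Principle C on *Maya₃*.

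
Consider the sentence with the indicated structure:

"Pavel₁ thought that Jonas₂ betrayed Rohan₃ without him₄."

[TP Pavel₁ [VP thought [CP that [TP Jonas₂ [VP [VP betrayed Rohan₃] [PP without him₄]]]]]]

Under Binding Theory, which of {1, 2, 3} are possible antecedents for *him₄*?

{1, 3}

*him* is a pronoun, so Principle B applies: it must be free in its binding domain.
Binding domain of *him₄*: the embedded TP, whose subject is Jonas₂.
*Pavel₁* c-commands the pronoun but from outside its binding domain, and is not c-commanded by it → coindexation permitted.
*Jonas₂* c-commands the pronoun within its binding domain → coindexation would violate Principle B.
*Rohan₃* and the pronoun do not c-command one another → neither Principle B nor Principle C is at stake; coindexation permitted.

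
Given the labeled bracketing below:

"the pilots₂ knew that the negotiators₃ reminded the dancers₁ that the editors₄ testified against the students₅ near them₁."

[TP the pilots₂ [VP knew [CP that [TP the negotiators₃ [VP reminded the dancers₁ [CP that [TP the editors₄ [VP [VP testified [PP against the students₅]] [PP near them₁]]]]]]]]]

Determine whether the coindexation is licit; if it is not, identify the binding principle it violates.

grammatical

The two coindexed NPs are *the dancers₁* and *them₁*.
*them₁* is a pronoun; its binding domain is the embedded TP, whose subject is the editors₄. Within that domain it is c-commanded only by *the editors₄*, which carries a different index — the pronoun is free locally, so Principle B holds.
*the dancers₁* is an R-expression; *them₁* does not c-command it, and no other NP shares its index, so Principle C is satisfied.
All principles are respected.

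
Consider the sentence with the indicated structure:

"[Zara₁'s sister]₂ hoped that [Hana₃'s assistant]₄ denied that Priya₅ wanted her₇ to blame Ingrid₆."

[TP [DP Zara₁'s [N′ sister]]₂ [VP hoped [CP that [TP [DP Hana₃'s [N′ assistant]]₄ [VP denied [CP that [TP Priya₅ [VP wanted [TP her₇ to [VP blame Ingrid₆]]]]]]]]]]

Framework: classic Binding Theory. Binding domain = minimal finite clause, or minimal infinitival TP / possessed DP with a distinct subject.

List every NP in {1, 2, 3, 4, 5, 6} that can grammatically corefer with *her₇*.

{1, 2, 3, 4}

*her* is a pronoun, so Principle B applies: it must be free in its binding domain.
Binding domain of *her₇*: the embedded TP, whose subject is Priya₅.
*Zara₁* and the pronoun do not c-command one another → neither Principle B nor Principle C is at stake; coindexation permitted.
*[Zara₁'s sister]₂* c-commands the pronoun but from outside its binding domain, and is not c-commanded by it → coindexation permitted.
*Hana₃* and the pronoun do not c-command one another → neither Principle B nor Principle C is at stake; coindexation permitted.
*[Hana₃'s assistant]₄* c-commands the pronoun but from outside its binding domain, and is not c-commanded by it → coindexation permitted.
*Priya₅* c-commands the pronoun within its binding domain → coindexation would violate Principle B.
*Ingrid₆*: the pronoun c-commands this R-expression → coindexation would violate Principle C on *Ingrid₆*.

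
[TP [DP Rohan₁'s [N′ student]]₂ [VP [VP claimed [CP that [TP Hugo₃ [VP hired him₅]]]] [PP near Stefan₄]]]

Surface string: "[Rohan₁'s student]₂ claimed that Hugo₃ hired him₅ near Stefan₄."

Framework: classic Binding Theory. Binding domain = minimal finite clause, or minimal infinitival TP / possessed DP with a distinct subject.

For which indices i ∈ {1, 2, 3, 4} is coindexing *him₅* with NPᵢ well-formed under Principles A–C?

{1, 2, 4}

*him* is a pronoun, so Principle B applies: it must be free in its binding domain.
Binding domain of *him₅*: the embedded TP, whose subject is Hugo₃.
*Rohan₁* and the pronoun do not c-command one another → neither Principle B nor Principle C is at stake; coindexation permitted.
*[Rohan₁'s student]₂* c-commands the pronoun but from outside its binding domain, and is not c-commanded by it → coindexation permitted.
*Hugo₃* c-commands the pronoun within its binding domain → coindexation would violate Principle B.
*Stefan₄* and the pronoun do not c-command one another → neither Principle B nor Principle C is at stake; coindexation permitted.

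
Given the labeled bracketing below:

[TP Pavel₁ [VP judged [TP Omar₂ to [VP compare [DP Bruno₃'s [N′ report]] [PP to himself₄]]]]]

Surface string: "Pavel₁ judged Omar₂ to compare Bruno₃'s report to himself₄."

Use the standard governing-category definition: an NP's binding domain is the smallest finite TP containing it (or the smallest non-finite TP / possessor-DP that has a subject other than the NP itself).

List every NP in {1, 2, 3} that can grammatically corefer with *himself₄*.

{2}

*himself* is an anaphor, so Principle A applies: it must be bound in its binding domain.
Binding domain of *himself₄*: the embedded TP, whose subject is Omar₂.
*Pavel₁* c-commands the anaphor but is outside its binding domain → cannot satisfy Principle A.
*Omar₂* c-commands the anaphor within its binding domain → licit binder.
*Bruno₃* does not c-command the anaphor → cannot bind it.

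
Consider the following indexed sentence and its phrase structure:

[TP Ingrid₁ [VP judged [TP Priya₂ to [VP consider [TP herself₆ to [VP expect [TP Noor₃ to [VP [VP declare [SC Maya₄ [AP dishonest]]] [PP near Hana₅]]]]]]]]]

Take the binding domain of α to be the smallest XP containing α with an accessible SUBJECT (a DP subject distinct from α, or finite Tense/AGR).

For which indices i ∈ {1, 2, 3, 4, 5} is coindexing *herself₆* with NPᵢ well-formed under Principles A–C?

*herself* is an anaphor, so Principle A applies: it must be bound in its binding domain.
Binding domain of *herself₆*: the embedded TP, whose subject is Priya₂.
*Ingrid₁* c-commands the anaphor but is outside its binding domain → cannot satisfy Principle A.
*Priya₂* c-commands the anaphor within its binding domain → licit binder.
*Noor₃* does not c-command the anaphor → cannot bind it.
*Maya₄* does not c-command the anaphor → cannot bind it.
*Hana₅* does not c-command the anaphor → cannot bind it.

{2}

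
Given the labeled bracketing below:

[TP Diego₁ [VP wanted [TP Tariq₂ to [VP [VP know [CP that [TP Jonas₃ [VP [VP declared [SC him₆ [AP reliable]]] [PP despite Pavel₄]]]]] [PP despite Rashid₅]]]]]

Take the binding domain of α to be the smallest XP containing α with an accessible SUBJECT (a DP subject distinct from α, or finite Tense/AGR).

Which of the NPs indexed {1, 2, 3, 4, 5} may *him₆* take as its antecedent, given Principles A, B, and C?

*him* is a pronoun, so Principle B applies: it must be free in its binding domain.
Binding domain of *him₆*: the embedded TP, whose subject is Jonas₃.
*Diego₁* c-commands the pronoun but from outside its binding domain, and is not c-commanded by it → coindexation permitted.
*Tariq₂* c-commands the pronoun but from outside its binding domain, and is not c-commanded by it → coindexation permitted.
*Jonas₃* c-commands the pronoun within its binding domain → coindexation would violate Principle B.
*Pavel₄* and the pronoun do not c-command one another → neither Principle B nor Principle C is at stake; coindexation permitted.
*Rashid₅* and the pronoun do not c-command one another → neither Principle B nor Principle C is at stake; coindexation permitted.

{1, 2, 4, 5}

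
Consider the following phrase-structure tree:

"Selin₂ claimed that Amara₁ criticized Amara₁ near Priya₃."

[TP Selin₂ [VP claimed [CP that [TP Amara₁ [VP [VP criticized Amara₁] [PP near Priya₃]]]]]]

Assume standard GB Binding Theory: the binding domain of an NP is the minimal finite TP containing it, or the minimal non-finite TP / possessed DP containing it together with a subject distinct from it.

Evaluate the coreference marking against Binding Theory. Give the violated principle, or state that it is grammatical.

The two coindexed NPs are *Amara₁* (the higher occurrence) and *Amara₁* (the lower occurrence).
*Amara₁* (the lower occurrence) is an R-expression. Principle C requires it to be free everywhere.
*Amara₁* (the higher occurrence) c-commands it and carries the same index.
The R-expression is bound → Principle C violation.

Principle C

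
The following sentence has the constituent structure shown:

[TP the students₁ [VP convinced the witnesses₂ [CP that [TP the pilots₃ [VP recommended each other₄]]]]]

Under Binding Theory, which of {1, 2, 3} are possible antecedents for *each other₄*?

{3}

*each other* is an anaphor, so Principle A applies: it must be bound in its binding domain.
Binding domain of *each other₄*: the embedded TP, whose subject is the pilots₃.
*the students₁* c-commands the anaphor but is outside its binding domain → cannot satisfy Principle A.
*the witnesses₂* c-commands the anaphor but is outside its binding domain → cannot satisfy Principle A.
*the pilots₃* c-commands the anaphor within its binding domain → licit binder.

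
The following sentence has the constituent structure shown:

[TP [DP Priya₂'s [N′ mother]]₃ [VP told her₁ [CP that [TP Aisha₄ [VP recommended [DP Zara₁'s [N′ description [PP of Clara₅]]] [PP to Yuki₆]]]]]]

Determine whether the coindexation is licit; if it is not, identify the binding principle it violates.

The two coindexed NPs are *her₁* and *Zara₁*.
*Zara₁* is an R-expression. Principle C requires it to be free everywhere.
*her₁* c-commands it and carries the same index.
The R-expression is bound → Principle C violation.

Principle C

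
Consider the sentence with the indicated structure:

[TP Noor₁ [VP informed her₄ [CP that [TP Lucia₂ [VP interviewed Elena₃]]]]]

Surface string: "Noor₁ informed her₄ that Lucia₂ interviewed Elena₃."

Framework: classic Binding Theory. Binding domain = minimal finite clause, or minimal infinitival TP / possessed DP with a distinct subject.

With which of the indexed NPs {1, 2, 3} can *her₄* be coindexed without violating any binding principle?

none

*her* is a pronoun, so Principle B applies: it must be free in its binding domain.
Binding domain of *her₄*: the matrix TP, whose subject is Noor₁.
*Noor₁* c-commands the pronoun within its binding domain → coindexation would violate Principle B.
*Lucia₂*: the pronoun c-commands this R-expression → coindexation would violate Principle C on *Lucia₂*.
*Elena₃*: the pronoun c-commands this R-expression → coindexation would violate Principle C on *Elena₃*.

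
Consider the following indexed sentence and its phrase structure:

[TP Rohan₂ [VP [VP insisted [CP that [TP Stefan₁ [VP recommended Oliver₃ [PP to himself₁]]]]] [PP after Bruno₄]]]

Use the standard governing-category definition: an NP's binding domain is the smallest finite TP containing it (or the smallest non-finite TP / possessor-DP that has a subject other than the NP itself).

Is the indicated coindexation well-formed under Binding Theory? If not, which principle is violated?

grammatical

The two coindexed NPs are *Stefan₁* and *himself₁*.
*himself₁* is an anaphor; its binding domain is the embedded TP, whose subject is Stefan₁. *Stefan₁* c-commands it within that domain and shares its index, so Principle A is satisfied.
*Stefan₁* is an R-expression; *himself₁* does not c-command it, and no other NP shares its index, so Principle C is satisfied.
All principles are respected.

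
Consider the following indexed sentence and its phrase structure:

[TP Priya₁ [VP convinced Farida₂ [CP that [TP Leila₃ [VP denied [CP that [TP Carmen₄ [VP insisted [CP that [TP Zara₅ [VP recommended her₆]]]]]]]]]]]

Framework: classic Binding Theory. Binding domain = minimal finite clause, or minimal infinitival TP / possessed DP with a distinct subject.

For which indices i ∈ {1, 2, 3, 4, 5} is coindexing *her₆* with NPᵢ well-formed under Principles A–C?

*her* is a pronoun, so Principle B applies: it must be free in its binding domain.
Binding domain of *her₆*: the embedded TP, whose subject is Zara₅.
*Priya₁* c-commands the pronoun but from outside its binding domain, and is not c-commanded by it → coindexation permitted.
*Farida₂* c-commands the pronoun but from outside its binding domain, and is not c-commanded by it → coindexation permitted.
*Leila₃* c-commands the pronoun but from outside its binding domain, and is not c-commanded by it → coindexation permitted.
*Carmen₄* c-commands the pronoun but from outside its binding domain, and is not c-commanded by it → coindexation permitted.
*Zara₅* c-commands the pronoun within its binding domain → coindexation would violate Principle B.

{1, 2, 3, 4}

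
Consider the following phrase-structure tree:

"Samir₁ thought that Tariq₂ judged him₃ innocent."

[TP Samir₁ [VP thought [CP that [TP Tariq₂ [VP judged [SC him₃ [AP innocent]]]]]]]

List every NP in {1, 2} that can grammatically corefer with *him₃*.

{1}

*him* is a pronoun, so Principle B applies: it must be free in its binding domain.
Binding domain of *him₃*: the embedded TP, whose subject is Tariq₂.
*Samir₁* c-commands the pronoun but from outside its binding domain, and is not c-commanded by it → coindexation permitted.
*Tariq₂* c-commands the pronoun within its binding domain → coindexation would violate Principle B.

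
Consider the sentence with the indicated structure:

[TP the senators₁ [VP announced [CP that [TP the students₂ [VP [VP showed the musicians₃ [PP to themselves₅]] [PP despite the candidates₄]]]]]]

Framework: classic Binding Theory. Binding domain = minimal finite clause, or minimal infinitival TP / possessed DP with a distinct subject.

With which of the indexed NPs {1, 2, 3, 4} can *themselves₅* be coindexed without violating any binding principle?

{2, 3}

*themselves* is an anaphor, so Principle A applies: it must be bound in its binding domain.
Binding domain of *themselves₅*: the embedded TP, whose subject is the students₂.
*the senators₁* c-commands the anaphor but is outside its binding domain → cannot satisfy Principle A.
*the students₂* c-commands the anaphor within its binding domain → licit binder.
*the musicians₃* c-commands the anaphor within its binding domain → licit binder.
*the candidates₄* does not c-command the anaphor → cannot bind it.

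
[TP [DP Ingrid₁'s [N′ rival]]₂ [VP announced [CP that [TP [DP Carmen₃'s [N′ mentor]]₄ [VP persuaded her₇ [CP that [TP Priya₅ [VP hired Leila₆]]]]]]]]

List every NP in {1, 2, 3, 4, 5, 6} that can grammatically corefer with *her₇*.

{1, 2, 3}

*her* is a pronoun, so Principle B applies: it must be free in its binding domain.
Binding domain of *her₇*: the embedded TP, whose subject is [Carmen₃'s mentor]₄.
*Ingrid₁* and the pronoun do not c-command one another → neither Principle B nor Principle C is at stake; coindexation permitted.
*[Ingrid₁'s rival]₂* c-commands the pronoun but from outside its binding domain, and is not c-commanded by it → coindexation permitted.
*Carmen₃* and the pronoun do not c-command one another → neither Principle B nor Principle C is at stake; coindexation permitted.
*[Carmen₃'s mentor]₄* c-commands the pronoun within its binding domain → coindexation would violate Principle B.
*Priya₅*: the pronoun c-commands this R-expression → coindexation would violate Principle C on *Priya₅*.
*Leila₆*: the pronoun c-commands this R-expression → coindexation would violate Principle C on *Leila₆*.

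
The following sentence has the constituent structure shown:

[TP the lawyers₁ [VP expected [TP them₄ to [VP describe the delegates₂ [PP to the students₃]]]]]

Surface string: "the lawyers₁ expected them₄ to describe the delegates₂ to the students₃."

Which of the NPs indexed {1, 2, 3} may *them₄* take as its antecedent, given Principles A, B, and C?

none

*them* is a pronoun, so Principle B applies: it must be free in its binding domain.
Binding domain of *them₄*: the matrix TP, whose subject is the lawyers₁.
*the lawyers₁* c-commands the pronoun within its binding domain → coindexation would violate Principle B.
*the delegates₂*: the pronoun c-commands this R-expression → coindexation would violate Principle C on *the delegates₂*.
*the students₃*: the pronoun c-commands this R-expression → coindexation would violate Principle C on *the students₃*.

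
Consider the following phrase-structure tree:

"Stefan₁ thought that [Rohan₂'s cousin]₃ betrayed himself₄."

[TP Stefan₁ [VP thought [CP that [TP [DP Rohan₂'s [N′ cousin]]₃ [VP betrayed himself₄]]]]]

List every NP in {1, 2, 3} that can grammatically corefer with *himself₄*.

{3}

*himself* is an anaphor, so Principle A applies: it must be bound in its binding domain.
Binding domain of *himself₄*: the embedded TP, whose subject is [Rohan₂'s cousin]₃.
*Stefan₁* c-commands the anaphor but is outside its binding domain → cannot satisfy Principle A.
*Rohan₂* does not c-command the anaphor → cannot bind it.
*[Rohan₂'s cousin]₃* c-commands the anaphor within its binding domain → licit binder.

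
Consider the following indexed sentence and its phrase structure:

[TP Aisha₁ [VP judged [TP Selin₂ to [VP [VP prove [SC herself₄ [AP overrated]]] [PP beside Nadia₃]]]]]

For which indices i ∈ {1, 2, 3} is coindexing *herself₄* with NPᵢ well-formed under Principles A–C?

*herself* is an anaphor, so Principle A applies: it must be bound in its binding domain.
Binding domain of *herself₄*: the embedded TP, whose subject is Selin₂.
*Aisha₁* c-commands the anaphor but is outside its binding domain → cannot satisfy Principle A.
*Selin₂* c-commands the anaphor within its binding domain → licit binder.
*Nadia₃* does not c-command the anaphor → cannot bind it.

{2}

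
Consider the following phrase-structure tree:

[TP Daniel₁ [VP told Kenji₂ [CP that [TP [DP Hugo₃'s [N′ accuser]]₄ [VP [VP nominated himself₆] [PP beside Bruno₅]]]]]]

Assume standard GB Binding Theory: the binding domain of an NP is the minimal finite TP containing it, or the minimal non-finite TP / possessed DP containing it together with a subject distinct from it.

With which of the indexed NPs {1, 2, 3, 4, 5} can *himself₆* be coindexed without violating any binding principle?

{4}

*himself* is an anaphor, so Principle A applies: it must be bound in its binding domain.
Binding domain of *himself₆*: the embedded TP, whose subject is [Hugo₃'s accuser]₄.
*Daniel₁* c-commands the anaphor but is outside its binding domain → cannot satisfy Principle A.
*Kenji₂* c-commands the anaphor but is outside its binding domain → cannot satisfy Principle A.
*Hugo₃* does not c-command the anaphor → cannot bind it.
*[Hugo₃'s accuser]₄* c-commands the anaphor within its binding domain → licit binder.
*Bruno₅* does not c-command the anaphor → cannot bind it.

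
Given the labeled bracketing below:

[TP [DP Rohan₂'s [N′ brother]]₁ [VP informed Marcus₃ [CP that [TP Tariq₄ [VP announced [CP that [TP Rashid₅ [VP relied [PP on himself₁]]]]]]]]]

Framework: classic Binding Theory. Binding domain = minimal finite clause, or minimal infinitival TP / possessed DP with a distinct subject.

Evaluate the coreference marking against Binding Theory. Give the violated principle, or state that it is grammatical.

The two coindexed NPs are *[Rohan₂'s brother]₁* and *himself₁*.
*himself₁* is an anaphor. Principle A requires it to be bound within its binding domain — the embedded TP, whose subject is Rashid₅.
Within that domain it is c-commanded by *Rashid₅*, which does not share its index.
*[Rohan₂'s brother]₁* does c-command the anaphor, but from outside its binding domain.
The anaphor is unbound in its domain → Principle A violation.

Principle A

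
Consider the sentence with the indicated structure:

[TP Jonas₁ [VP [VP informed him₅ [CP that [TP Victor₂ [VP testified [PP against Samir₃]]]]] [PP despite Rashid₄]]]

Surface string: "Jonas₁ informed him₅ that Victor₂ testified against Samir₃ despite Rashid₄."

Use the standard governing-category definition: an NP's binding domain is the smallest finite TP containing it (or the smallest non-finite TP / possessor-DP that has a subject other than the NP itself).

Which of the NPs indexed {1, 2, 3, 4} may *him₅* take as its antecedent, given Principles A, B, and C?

{4}

*him* is a pronoun, so Principle B applies: it must be free in its binding domain.
Binding domain of *him₅*: the matrix TP, whose subject is Jonas₁.
*Jonas₁* c-commands the pronoun within its binding domain → coindexation would violate Principle B.
*Victor₂*: the pronoun c-commands this R-expression → coindexation would violate Principle C on *Victor₂*.
*Samir₃*: the pronoun c-commands this R-expression → coindexation would violate Principle C on *Samir₃*.
*Rashid₄* and the pronoun do not c-command one another → neither Principle B nor Principle C is at stake; coindexation permitted.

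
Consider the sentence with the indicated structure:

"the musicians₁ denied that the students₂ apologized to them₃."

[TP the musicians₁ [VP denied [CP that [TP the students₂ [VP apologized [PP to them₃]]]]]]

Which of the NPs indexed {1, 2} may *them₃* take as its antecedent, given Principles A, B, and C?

*them* is a pronoun, so Principle B applies: it must be free in its binding domain.
Binding domain of *them₃*: the embedded TP, whose subject is the students₂.
*the musicians₁* c-commands the pronoun but from outside its binding domain, and is not c-commanded by it → coindexation permitted.
*the students₂* c-commands the pronoun within its binding domain → coindexation would violate Principle B.

{1}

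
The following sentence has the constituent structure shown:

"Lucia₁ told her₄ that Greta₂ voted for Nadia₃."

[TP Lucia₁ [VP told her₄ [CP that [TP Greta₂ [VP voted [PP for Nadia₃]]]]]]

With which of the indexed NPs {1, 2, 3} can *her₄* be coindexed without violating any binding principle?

*her* is a pronoun, so Principle B applies: it must be free in its binding domain.
Binding domain of *her₄*: the matrix TP, whose subject is Lucia₁.
*Lucia₁* c-commands the pronoun within its binding domain → coindexation would violate Principle B.
*Greta₂*: the pronoun c-commands this R-expression → coindexation would violate Principle C on *Greta₂*.
*Nadia₃*: the pronoun c-commands this R-expression → coindexation would violate Principle C on *Nadia₃*.

none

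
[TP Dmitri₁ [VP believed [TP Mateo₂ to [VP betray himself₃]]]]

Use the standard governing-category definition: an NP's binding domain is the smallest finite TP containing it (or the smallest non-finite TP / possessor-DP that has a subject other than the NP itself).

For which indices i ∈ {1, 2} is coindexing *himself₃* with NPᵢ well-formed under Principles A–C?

*himself* is an anaphor, so Principle A applies: it must be bound in its binding domain.
Binding domain of *himself₃*: the embedded TP, whose subject is Mateo₂.
*Dmitri₁* c-commands the anaphor but is outside its binding domain → cannot satisfy Principle A.
*Mateo₂* c-commands the anaphor within its binding domain → licit binder.

{2}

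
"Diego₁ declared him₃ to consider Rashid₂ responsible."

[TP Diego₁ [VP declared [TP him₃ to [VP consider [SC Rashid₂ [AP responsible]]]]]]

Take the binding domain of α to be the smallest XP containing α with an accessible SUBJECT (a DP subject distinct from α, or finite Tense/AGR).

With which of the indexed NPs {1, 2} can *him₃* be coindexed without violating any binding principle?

*him* is a pronoun, so Principle B applies: it must be free in its binding domain.
Binding domain of *him₃*: the matrix TP, whose subject is Diego₁.
*Diego₁* c-commands the pronoun within its binding domain → coindexation would violate Principle B.
*Rashid₂*: the pronoun c-commands this R-expression → coindexation would violate Principle C on *Rashid₂*.

none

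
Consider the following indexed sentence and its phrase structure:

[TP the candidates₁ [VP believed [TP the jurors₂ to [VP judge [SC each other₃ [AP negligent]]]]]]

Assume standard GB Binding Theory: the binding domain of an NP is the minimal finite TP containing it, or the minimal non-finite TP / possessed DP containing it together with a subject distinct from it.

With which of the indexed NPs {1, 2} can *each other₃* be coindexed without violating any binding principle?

*each other* is an anaphor, so Principle A applies: it must be bound in its binding domain.
Binding domain of *each other₃*: the embedded TP, whose subject is the jurors₂.
*the candidates₁* c-commands the anaphor but is outside its binding domain → cannot satisfy Principle A.
*the jurors₂* c-commands the anaphor within its binding domain → licit binder.

{2}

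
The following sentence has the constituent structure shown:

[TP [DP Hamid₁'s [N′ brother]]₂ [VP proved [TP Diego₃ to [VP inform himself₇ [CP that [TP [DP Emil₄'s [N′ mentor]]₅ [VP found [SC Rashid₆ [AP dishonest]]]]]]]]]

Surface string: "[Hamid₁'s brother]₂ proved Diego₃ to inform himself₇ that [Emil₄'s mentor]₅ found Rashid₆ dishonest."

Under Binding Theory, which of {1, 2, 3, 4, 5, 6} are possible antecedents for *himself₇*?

*himself* is an anaphor, so Principle A applies: it must be bound in its binding domain.
Binding domain of *himself₇*: the embedded TP, whose subject is Diego₃.
*Hamid₁* does not c-command the anaphor → cannot bind it.
*[Hamid₁'s brother]₂* c-commands the anaphor but is outside its binding domain → cannot satisfy Principle A.
*Diego₃* c-commands the anaphor within its binding domain → licit binder.
*Emil₄* does not c-command the anaphor → cannot bind it.
*[Emil₄'s mentor]₅* does not c-command the anaphor → cannot bind it.
*Rashid₆* does not c-command the anaphor → cannot bind it.

{3}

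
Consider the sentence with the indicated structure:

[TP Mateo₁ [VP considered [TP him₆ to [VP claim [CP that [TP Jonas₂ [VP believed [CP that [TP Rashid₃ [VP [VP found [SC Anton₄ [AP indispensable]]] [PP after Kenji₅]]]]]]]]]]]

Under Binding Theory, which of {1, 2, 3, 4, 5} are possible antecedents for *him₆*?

none

*him* is a pronoun, so Principle B applies: it must be free in its binding domain.
Binding domain of *him₆*: the matrix TP, whose subject is Mateo₁.
*Mateo₁* c-commands the pronoun within its binding domain → coindexation would violate Principle B.
*Jonas₂*: the pronoun c-commands this R-expression → coindexation would violate Principle C on *Jonas₂*.
*Rashid₃*: the pronoun c-commands this R-expression → coindexation would violate Principle C on *Rashid₃*.
*Anton₄*: the pronoun c-commands this R-expression → coindexation would violate Principle C on *Anton₄*.
*Kenji₅*: the pronoun c-commands this R-expression → coindexation would violate Principle C on *Kenji₅*.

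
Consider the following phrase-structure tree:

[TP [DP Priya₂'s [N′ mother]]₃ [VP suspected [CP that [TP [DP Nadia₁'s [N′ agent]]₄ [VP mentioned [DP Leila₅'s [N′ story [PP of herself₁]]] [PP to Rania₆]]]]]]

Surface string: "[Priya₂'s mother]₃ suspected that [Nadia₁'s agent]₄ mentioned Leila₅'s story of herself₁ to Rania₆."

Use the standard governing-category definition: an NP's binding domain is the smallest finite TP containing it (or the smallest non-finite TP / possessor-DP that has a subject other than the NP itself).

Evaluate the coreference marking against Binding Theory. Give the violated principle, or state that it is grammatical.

Principle A

The two coindexed NPs are *Nadia₁* and *herself₁*.
*herself₁* is an anaphor. Principle A requires it to be bound within its binding domain — the possessed DP, whose subject is Leila₅.
Within that domain it is c-commanded by *Leila₅*, which does not share its index.
*Nadia₁* does not c-command the anaphor at all.
The anaphor is unbound in its domain → Principle A violation.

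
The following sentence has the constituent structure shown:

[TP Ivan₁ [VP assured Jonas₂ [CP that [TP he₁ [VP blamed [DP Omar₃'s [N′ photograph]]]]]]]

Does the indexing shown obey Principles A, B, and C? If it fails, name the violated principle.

The two coindexed NPs are *Ivan₁* and *he₁*.
*he₁* is a pronoun; nothing c-commands it within its binding domain (the embedded TP.), so Principle B holds trivially.
*Ivan₁* is an R-expression; *he₁* does not c-command it, and no other NP shares its index, so Principle C is satisfied.
All principles are respected.

grammatical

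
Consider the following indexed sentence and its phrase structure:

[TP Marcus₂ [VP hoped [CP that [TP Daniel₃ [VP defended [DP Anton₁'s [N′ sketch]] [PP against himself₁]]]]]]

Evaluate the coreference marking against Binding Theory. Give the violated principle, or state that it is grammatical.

The two coindexed NPs are *Anton₁* and *himself₁*.
*himself₁* is an anaphor. Principle A requires it to be bound within its binding domain — the embedded TP, whose subject is Daniel₃.
Within that domain it is c-commanded by *Daniel₃*, which does not share its index.
*Anton₁* does not c-command the anaphor at all.
The anaphor is unbound in its domain → Principle A violation.

Principle A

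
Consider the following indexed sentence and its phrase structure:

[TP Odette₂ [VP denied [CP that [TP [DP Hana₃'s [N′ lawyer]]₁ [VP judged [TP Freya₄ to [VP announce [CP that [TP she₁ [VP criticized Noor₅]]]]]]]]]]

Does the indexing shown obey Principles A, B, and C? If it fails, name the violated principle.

grammatical

The two coindexed NPs are *[Hana₃'s lawyer]₁* and *she₁*.
*she₁* is a pronoun; nothing c-commands it within its binding domain (the embedded TP.), so Principle B holds trivially.
*[Hana₃'s lawyer]₁* is an R-expression; *she₁* does not c-command it, and no other NP shares its index, so Principle C is satisfied.
All principles are respected.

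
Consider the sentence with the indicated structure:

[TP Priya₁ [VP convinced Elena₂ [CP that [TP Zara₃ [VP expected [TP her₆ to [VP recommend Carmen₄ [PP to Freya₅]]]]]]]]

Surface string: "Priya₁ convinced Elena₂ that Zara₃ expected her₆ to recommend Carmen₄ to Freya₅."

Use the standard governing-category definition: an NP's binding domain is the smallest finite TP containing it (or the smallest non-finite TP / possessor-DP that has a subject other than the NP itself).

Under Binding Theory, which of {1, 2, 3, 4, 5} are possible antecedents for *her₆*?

*her* is a pronoun, so Principle B applies: it must be free in its binding domain.
Binding domain of *her₆*: the embedded TP, whose subject is Zara₃.
*Priya₁* c-commands the pronoun but from outside its binding domain, and is not c-commanded by it → coindexation permitted.
*Elena₂* c-commands the pronoun but from outside its binding domain, and is not c-commanded by it → coindexation permitted.
*Zara₃* c-commands the pronoun within its binding domain → coindexation would violate Principle B.
*Carmen₄*: the pronoun c-commands this R-expression → coindexation would violate Principle C on *Carmen₄*.
*Freya₅*: the pronoun c-commands this R-expression → coindexation would violate Principle C on *Freya₅*.

{1, 2}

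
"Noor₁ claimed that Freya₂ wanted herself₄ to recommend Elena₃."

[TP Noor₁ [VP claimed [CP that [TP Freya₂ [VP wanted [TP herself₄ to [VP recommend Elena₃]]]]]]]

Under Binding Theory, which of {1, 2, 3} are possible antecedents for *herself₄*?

{2}

*herself* is an anaphor, so Principle A applies: it must be bound in its binding domain.
Binding domain of *herself₄*: the embedded TP, whose subject is Freya₂.
*Noor₁* c-commands the anaphor but is outside its binding domain → cannot satisfy Principle A.
*Freya₂* c-commands the anaphor within its binding domain → licit binder.
*Elena₃* does not c-command the anaphor → cannot bind it.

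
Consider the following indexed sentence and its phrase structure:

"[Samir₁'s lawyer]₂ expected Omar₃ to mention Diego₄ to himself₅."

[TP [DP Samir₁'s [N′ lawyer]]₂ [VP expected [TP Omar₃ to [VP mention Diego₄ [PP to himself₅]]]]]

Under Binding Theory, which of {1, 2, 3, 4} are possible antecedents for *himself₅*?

{3, 4}

*himself* is an anaphor, so Principle A applies: it must be bound in its binding domain.
Binding domain of *himself₅*: the embedded TP, whose subject is Omar₃.
*Samir₁* does not c-command the anaphor → cannot bind it.
*[Samir₁'s lawyer]₂* c-commands the anaphor but is outside its binding domain → cannot satisfy Principle A.
*Omar₃* c-commands the anaphor within its binding domain → licit binder.
*Diego₄* c-commands the anaphor within its binding domain → licit binder.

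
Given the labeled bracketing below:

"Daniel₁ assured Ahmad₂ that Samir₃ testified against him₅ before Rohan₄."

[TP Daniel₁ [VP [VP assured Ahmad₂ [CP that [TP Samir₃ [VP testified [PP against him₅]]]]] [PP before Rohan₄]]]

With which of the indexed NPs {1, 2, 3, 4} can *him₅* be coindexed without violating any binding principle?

{1, 2, 4}

*him* is a pronoun, so Principle B applies: it must be free in its binding domain.
Binding domain of *him₅*: the embedded TP, whose subject is Samir₃.
*Daniel₁* c-commands the pronoun but from outside its binding domain, and is not c-commanded by it → coindexation permitted.
*Ahmad₂* c-commands the pronoun but from outside its binding domain, and is not c-commanded by it → coindexation permitted.
*Samir₃* c-commands the pronoun within its binding domain → coindexation would violate Principle B.
*Rohan₄* and the pronoun do not c-command one another → neither Principle B nor Principle C is at stake; coindexation permitted.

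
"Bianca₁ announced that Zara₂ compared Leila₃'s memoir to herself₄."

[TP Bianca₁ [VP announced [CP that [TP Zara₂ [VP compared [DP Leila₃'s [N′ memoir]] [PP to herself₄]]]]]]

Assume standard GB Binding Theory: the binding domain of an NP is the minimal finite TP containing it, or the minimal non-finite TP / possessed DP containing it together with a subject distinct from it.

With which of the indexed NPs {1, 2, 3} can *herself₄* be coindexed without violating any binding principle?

{2}

*herself* is an anaphor, so Principle A applies: it must be bound in its binding domain.
Binding domain of *herself₄*: the embedded TP, whose subject is Zara₂.
*Bianca₁* c-commands the anaphor but is outside its binding domain → cannot satisfy Principle A.
*Zara₂* c-commands the anaphor within its binding domain → licit binder.
*Leila₃* does not c-command the anaphor → cannot bind it.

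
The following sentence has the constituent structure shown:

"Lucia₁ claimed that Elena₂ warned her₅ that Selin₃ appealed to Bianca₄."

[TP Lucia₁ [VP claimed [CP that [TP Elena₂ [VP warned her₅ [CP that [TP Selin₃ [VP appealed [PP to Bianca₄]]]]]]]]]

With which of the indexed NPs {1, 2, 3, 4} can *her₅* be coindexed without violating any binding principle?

{1}

*her* is a pronoun, so Principle B applies: it must be free in its binding domain.
Binding domain of *her₅*: the embedded TP, whose subject is Elena₂.
*Lucia₁* c-commands the pronoun but from outside its binding domain, and is not c-commanded by it → coindexation permitted.
*Elena₂* c-commands the pronoun within its binding domain → coindexation would violate Principle B.
*Selin₃*: the pronoun c-commands this R-expression → coindexation would violate Principle C on *Selin₃*.
*Bianca₄*: the pronoun c-commands this R-expression → coindexation would violate Principle C on *Bianca₄*.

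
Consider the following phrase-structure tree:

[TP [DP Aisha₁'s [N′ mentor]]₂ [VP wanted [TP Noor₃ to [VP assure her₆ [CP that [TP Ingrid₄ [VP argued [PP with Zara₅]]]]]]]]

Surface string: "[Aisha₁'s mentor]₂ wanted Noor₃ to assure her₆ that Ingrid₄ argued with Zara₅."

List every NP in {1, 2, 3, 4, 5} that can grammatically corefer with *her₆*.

*her* is a pronoun, so Principle B applies: it must be free in its binding domain.
Binding domain of *her₆*: the embedded TP, whose subject is Noor₃.
*Aisha₁* and the pronoun do not c-command one another → neither Principle B nor Principle C is at stake; coindexation permitted.
*[Aisha₁'s mentor]₂* c-commands the pronoun but from outside its binding domain, and is not c-commanded by it → coindexation permitted.
*Noor₃* c-commands the pronoun within its binding domain → coindexation would violate Principle B.
*Ingrid₄*: the pronoun c-commands this R-expression → coindexation would violate Principle C on *Ingrid₄*.
*Zara₅*: the pronoun c-commands this R-expression → coindexation would violate Principle C on *Zara₅*.

{1, 2}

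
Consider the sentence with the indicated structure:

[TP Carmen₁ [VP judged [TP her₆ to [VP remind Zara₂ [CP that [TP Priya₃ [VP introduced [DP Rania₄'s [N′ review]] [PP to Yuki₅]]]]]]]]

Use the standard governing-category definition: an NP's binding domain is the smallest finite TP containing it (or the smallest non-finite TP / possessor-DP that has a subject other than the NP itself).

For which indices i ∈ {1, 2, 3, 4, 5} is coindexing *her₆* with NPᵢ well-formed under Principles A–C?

*her* is a pronoun, so Principle B applies: it must be free in its binding domain.
Binding domain of *her₆*: the matrix TP, whose subject is Carmen₁.
*Carmen₁* c-commands the pronoun within its binding domain → coindexation would violate Principle B.
*Zara₂*: the pronoun c-commands this R-expression → coindexation would violate Principle C on *Zara₂*.
*Priya₃*: the pronoun c-commands this R-expression → coindexation would violate Principle C on *Priya₃*.
*Rania₄*: the pronoun c-commands this R-expression → coindexation would violate Principle C on *Rania₄*.
*Yuki₅*: the pronoun c-commands this R-expression → coindexation would violate Principle C on *Yuki₅*.

none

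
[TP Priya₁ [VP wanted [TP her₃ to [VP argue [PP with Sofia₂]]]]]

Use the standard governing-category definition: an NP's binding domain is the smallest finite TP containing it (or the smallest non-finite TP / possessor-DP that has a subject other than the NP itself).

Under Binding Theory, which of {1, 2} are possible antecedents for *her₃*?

*her* is a pronoun, so Principle B applies: it must be free in its binding domain.
Binding domain of *her₃*: the matrix TP, whose subject is Priya₁.
*Priya₁* c-commands the pronoun within its binding domain → coindexation would violate Principle B.
*Sofia₂*: the pronoun c-commands this R-expression → coindexation would violate Principle C on *Sofia₂*.

none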